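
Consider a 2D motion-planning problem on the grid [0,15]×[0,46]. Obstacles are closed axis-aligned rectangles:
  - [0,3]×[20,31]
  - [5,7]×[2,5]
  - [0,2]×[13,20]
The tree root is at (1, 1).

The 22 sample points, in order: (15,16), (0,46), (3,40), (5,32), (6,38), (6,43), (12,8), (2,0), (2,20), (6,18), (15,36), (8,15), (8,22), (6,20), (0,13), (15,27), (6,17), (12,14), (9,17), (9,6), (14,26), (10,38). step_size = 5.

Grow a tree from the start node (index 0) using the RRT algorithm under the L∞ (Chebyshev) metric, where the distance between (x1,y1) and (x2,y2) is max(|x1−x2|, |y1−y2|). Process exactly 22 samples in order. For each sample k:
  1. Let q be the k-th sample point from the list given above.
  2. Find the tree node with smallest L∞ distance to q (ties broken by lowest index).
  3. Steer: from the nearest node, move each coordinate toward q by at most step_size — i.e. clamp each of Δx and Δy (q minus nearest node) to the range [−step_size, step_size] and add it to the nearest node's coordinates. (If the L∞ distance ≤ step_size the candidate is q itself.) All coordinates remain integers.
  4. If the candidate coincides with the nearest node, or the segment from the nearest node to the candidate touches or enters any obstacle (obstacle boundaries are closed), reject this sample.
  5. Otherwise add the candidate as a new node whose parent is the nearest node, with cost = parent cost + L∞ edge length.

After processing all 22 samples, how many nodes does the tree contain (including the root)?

Node count: 20

1. q=(15,16) nearest=0 d=15 new=(6,6) → blocked by [5,7]×[2,5], reject
2. q=(0,46) nearest=0 d=45 new=(0,6) → add node 1 parent=0 cost=5
3. q=(3,40) nearest=1 d=34 new=(3,11) → add node 2 parent=1 cost=10
4. q=(5,32) nearest=2 d=21 new=(5,16) → add node 3 parent=2 cost=15
5. q=(6,38) nearest=3 d=22 new=(6,21) → add node 4 parent=3 cost=20
6. q=(6,43) nearest=4 d=22 new=(6,26) → add node 5 parent=4 cost=25
7. q=(12,8) nearest=3 d=8 new=(10,11) → add node 6 parent=3 cost=20
8. q=(2,0) nearest=0 d=1 new=(2,0) → add node 7 parent=0 cost=1
9. q=(2,20) nearest=3 d=4 new=(2,20) → blocked by [0,3]×[20,31], reject
10. q=(6,18) nearest=3 d=2 new=(6,18) → add node 8 parent=3 cost=17
11. q=(15,36) nearest=5 d=10 new=(11,31) → add node 9 parent=5 cost=30
12. q=(8,15) nearest=3 d=3 new=(8,15) → add node 10 parent=3 cost=18
13. q=(8,22) nearest=4 d=2 new=(8,22) → add node 11 parent=4 cost=22
14. q=(6,20) nearest=4 d=1 new=(6,20) → add node 12 parent=4 cost=21
15. q=(0,13) nearest=2 d=3 new=(0,13) → blocked by [0,2]×[13,20], reject
16. q=(15,27) nearest=9 d=4 new=(15,27) → add node 13 parent=9 cost=34
17. q=(6,17) nearest=3 d=1 new=(6,17) → add node 14 parent=3 cost=16
18. q=(12,14) nearest=6 d=3 new=(12,14) → add node 15 parent=6 cost=23
19. q=(9,17) nearest=10 d=2 new=(9,17) → add node 16 parent=10 cost=20
20. q=(9,6) nearest=6 d=5 new=(9,6) → add node 17 parent=6 cost=25
21. q=(14,26) nearest=13 d=1 new=(14,26) → add node 18 parent=13 cost=35
22. q=(10,38) nearest=9 d=7 new=(10,36) → add node 19 parent=9 cost=35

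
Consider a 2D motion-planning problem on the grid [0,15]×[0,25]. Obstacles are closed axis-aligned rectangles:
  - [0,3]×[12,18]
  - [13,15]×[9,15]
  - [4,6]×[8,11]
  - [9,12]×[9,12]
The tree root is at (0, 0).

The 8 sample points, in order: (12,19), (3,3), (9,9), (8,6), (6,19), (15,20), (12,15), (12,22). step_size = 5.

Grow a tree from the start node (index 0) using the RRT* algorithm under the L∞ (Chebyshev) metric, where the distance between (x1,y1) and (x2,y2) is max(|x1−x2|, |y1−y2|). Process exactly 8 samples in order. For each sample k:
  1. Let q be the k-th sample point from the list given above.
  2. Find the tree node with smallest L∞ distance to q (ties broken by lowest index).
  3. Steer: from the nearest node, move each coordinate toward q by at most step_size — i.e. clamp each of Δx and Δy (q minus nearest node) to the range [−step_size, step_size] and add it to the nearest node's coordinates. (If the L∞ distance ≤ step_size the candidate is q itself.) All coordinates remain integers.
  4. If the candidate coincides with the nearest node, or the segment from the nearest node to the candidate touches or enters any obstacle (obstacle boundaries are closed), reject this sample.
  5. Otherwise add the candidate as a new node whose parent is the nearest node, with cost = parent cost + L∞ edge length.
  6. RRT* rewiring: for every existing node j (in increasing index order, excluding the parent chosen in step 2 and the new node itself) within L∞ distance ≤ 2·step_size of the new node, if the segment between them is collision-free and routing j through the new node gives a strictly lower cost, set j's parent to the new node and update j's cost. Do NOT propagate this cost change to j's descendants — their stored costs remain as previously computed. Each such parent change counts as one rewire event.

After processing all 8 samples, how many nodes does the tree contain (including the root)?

1. q=(12,19) nearest=0 d=19 new=(5,5) → add node 1 parent=0 cost=5
2. q=(3,3) nearest=1 d=2 new=(3,3) → add node 2 parent=1 cost=7
3. q=(9,9) nearest=1 d=4 new=(9,9) → blocked by [9,12]×[9,12], reject
4. q=(8,6) nearest=1 d=3 new=(8,6) → add node 3 parent=1 cost=8
5. q=(6,19) nearest=3 d=13 new=(6,11) → blocked by [4,6]×[8,11], reject
6. q=(15,20) nearest=3 d=14 new=(13,11) → blocked by [13,15]×[9,15], reject
7. q=(12,15) nearest=3 d=9 new=(12,11) → blocked by [9,12]×[9,12], reject
8. q=(12,22) nearest=3 d=16 new=(12,11) → blocked by [9,12]×[9,12], reject

Node count: 4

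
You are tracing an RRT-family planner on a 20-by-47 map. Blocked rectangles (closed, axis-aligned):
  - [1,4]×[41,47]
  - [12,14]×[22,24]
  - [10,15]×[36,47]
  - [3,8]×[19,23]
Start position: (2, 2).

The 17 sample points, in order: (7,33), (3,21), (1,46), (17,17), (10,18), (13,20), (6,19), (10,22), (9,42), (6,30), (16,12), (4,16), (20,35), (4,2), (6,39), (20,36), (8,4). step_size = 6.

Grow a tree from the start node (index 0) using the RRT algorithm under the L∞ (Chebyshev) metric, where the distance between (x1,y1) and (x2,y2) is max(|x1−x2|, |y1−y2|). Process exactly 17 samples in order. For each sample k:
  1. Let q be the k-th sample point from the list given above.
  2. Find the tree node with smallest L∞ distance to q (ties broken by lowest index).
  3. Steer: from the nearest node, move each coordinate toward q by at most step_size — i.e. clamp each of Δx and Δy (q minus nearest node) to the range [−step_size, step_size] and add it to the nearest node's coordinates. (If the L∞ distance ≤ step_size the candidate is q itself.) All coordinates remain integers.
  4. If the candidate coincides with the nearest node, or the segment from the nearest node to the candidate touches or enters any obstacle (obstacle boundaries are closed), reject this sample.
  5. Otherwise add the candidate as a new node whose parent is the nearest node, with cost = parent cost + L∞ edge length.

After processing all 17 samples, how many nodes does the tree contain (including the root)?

1. q=(7,33) nearest=0 d=31 new=(7,8) → add node 1 parent=0 cost=6
2. q=(3,21) nearest=1 d=13 new=(3,14) → add node 2 parent=1 cost=12
3. q=(1,46) nearest=2 d=32 new=(1,20) → add node 3 parent=2 cost=18
4. q=(17,17) nearest=1 d=10 new=(13,14) → add node 4 parent=1 cost=12
5. q=(10,18) nearest=4 d=4 new=(10,18) → add node 5 parent=4 cost=16
6. q=(13,20) nearest=5 d=3 new=(13,20) → add node 6 parent=5 cost=19
7. q=(6,19) nearest=5 d=4 new=(6,19) → blocked by [3,8]×[19,23], reject
8. q=(10,22) nearest=6 d=3 new=(10,22) → add node 7 parent=6 cost=22
9. q=(9,42) nearest=7 d=20 new=(9,28) → add node 8 parent=7 cost=28
10. q=(6,30) nearest=8 d=3 new=(6,30) → add node 9 parent=8 cost=31
11. q=(16,12) nearest=4 d=3 new=(16,12) → add node 10 parent=4 cost=15
12. q=(4,16) nearest=2 d=2 new=(4,16) → add node 11 parent=2 cost=14
13. q=(20,35) nearest=8 d=11 new=(15,34) → add node 12 parent=8 cost=34
14. q=(4,2) nearest=0 d=2 new=(4,2) → add node 13 parent=0 cost=2
15. q=(6,39) nearest=9 d=9 new=(6,36) → add node 14 parent=9 cost=37
16. q=(20,36) nearest=12 d=5 new=(20,36) → add node 15 parent=12 cost=39
17. q=(8,4) nearest=1 d=4 new=(8,4) → add node 16 parent=1 cost=10

Node count: 17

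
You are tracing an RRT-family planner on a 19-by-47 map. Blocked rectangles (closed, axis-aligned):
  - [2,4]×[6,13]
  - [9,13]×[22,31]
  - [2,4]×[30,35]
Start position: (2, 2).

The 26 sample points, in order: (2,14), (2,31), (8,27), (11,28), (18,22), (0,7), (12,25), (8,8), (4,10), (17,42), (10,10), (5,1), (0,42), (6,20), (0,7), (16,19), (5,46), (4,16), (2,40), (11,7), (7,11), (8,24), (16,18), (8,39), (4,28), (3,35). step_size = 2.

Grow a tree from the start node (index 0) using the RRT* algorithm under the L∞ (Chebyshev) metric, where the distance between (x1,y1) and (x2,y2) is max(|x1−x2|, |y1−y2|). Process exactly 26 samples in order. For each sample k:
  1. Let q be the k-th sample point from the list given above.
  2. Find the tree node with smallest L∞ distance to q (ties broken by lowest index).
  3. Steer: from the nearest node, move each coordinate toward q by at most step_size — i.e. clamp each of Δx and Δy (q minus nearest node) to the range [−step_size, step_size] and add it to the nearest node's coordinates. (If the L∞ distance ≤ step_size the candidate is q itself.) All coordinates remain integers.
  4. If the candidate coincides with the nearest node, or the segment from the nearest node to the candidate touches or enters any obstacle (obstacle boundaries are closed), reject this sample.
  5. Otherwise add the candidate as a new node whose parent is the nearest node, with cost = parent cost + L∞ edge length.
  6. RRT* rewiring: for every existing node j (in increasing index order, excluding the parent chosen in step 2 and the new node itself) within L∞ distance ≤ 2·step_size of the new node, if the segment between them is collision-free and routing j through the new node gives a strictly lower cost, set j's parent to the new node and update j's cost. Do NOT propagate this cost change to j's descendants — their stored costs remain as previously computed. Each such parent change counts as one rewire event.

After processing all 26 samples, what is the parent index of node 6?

1. q=(2,14) nearest=0 d=12 new=(2,4) → add node 1 parent=0 cost=2
2. q=(2,31) nearest=1 d=27 new=(2,6) → blocked by [2,4]×[6,13], reject
3. q=(8,27) nearest=1 d=23 new=(4,6) → blocked by [2,4]×[6,13], reject
4. q=(11,28) nearest=1 d=24 new=(4,6) → blocked by [2,4]×[6,13], reject
5. q=(18,22) nearest=1 d=18 new=(4,6) → blocked by [2,4]×[6,13], reject
6. q=(0,7) nearest=1 d=3 new=(0,6) → add node 2 parent=1 cost=4
7. q=(12,25) nearest=2 d=19 new=(2,8) → blocked by [2,4]×[6,13], reject
8. q=(8,8) nearest=0 d=6 new=(4,4) → add node 3 parent=0 cost=2
9. q=(4,10) nearest=2 d=4 new=(2,8) → blocked by [2,4]×[6,13], reject
10. q=(17,42) nearest=2 d=36 new=(2,8) → blocked by [2,4]×[6,13], reject
11. q=(10,10) nearest=3 d=6 new=(6,6) → add node 4 parent=3 cost=4
12. q=(5,1) nearest=0 d=3 new=(4,1) → add node 5 parent=0 cost=2
13. q=(0,42) nearest=2 d=36 new=(0,8) → add node 6 parent=2 cost=6
14. q=(6,20) nearest=6 d=12 new=(2,10) → blocked by [2,4]×[6,13], reject
15. q=(0,7) nearest=2 d=1 new=(0,7) → add node 7 parent=2 cost=5
16. q=(16,19) nearest=4 d=13 new=(8,8) → add node 8 parent=4 cost=6
17. q=(5,46) nearest=6 d=38 new=(2,10) → blocked by [2,4]×[6,13], reject
18. q=(4,16) nearest=6 d=8 new=(2,10) → blocked by [2,4]×[6,13], reject
19. q=(2,40) nearest=6 d=32 new=(2,10) → blocked by [2,4]×[6,13], reject
20. q=(11,7) nearest=8 d=3 new=(10,7) → add node 9 parent=8 cost=8
21. q=(7,11) nearest=8 d=3 new=(7,10) → add node 10 parent=8 cost=8
22. q=(8,24) nearest=10 d=14 new=(8,12) → add node 11 parent=10 cost=10
23. q=(16,18) nearest=11 d=8 new=(10,14) → add node 12 parent=11 cost=12
24. q=(8,39) nearest=12 d=25 new=(8,16) → add node 13 parent=12 cost=14
25. q=(4,28) nearest=13 d=12 new=(6,18) → add node 14 parent=13 cost=16
26. q=(3,35) nearest=14 d=17 new=(4,20) → add node 15 parent=14 cost=18

Parent of node 6: 2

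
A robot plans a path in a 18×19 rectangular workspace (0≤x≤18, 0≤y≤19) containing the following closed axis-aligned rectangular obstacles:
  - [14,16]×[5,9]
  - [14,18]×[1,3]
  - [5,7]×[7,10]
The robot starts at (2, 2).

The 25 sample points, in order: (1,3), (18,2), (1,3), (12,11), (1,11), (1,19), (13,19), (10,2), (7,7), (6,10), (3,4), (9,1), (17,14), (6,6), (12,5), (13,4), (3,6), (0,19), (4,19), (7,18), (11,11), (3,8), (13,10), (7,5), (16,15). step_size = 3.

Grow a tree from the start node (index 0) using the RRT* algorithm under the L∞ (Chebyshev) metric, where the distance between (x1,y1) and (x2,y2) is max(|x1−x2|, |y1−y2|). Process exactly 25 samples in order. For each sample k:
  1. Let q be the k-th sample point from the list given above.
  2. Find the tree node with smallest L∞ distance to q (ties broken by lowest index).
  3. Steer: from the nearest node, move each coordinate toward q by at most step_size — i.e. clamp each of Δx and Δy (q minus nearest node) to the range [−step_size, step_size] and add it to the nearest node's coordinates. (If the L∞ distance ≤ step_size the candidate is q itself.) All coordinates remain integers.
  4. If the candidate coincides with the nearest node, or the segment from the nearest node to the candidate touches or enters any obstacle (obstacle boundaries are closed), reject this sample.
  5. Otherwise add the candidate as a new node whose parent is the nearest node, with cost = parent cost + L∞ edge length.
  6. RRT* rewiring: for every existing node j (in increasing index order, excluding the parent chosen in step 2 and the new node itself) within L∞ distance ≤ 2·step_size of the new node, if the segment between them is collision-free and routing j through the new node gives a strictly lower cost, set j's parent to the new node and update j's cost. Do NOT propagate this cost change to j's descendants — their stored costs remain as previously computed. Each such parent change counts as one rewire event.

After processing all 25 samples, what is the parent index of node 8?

1. q=(1,3) nearest=0 d=1 new=(1,3) → add node 1 parent=0 cost=1
2. q=(18,2) nearest=0 d=16 new=(5,2) → add node 2 parent=0 cost=3
3. q=(1,3) nearest=1 d=0 → coincident, reject
4. q=(12,11) nearest=2 d=9 new=(8,5) → add node 3 parent=2 cost=6
5. q=(1,11) nearest=3 d=7 new=(5,8) → blocked by [5,7]×[7,10], reject
6. q=(1,19) nearest=3 d=14 new=(5,8) → blocked by [5,7]×[7,10], reject
7. q=(13,19) nearest=3 d=14 new=(11,8) → add node 4 parent=3 cost=9
8. q=(10,2) nearest=3 d=3 new=(10,2) → add node 5 parent=3 cost=9
9. q=(7,7) nearest=3 d=2 new=(7,7) → blocked by [5,7]×[7,10], reject
10. q=(6,10) nearest=3 d=5 new=(6,8) → blocked by [5,7]×[7,10], reject
11. q=(3,4) nearest=0 d=2 new=(3,4) → add node 6 parent=0 cost=2
12. q=(9,1) nearest=5 d=1 new=(9,1) → add node 7 parent=5 cost=10
13. q=(17,14) nearest=4 d=6 new=(14,11) → add node 8 parent=4 cost=12
14. q=(6,6) nearest=3 d=2 new=(6,6) → add node 9 parent=3 cost=8
15. q=(12,5) nearest=4 d=3 new=(12,5) → add node 10 parent=4 cost=12
16. q=(13,4) nearest=10 d=1 new=(13,4) → add node 11 parent=10 cost=13
17. q=(3,6) nearest=6 d=2 new=(3,6) → add node 12 parent=6 cost=4; rewire 9→12 (7<8)
18. q=(0,19) nearest=4 d=11 new=(8,11) → add node 13 parent=4 cost=12
19. q=(4,19) nearest=13 d=8 new=(5,14) → add node 14 parent=13 cost=15
20. q=(7,18) nearest=14 d=4 new=(7,17) → add node 15 parent=14 cost=18
21. q=(11,11) nearest=4 d=3 new=(11,11) → add node 16 parent=4 cost=12
22. q=(3,8) nearest=12 d=2 new=(3,8) → add node 17 parent=12 cost=6; rewire 14→17 (12<15)
23. q=(13,10) nearest=8 d=1 new=(13,10) → add node 18 parent=8 cost=13
24. q=(7,5) nearest=3 d=1 new=(7,5) → add node 19 parent=3 cost=7
25. q=(16,15) nearest=8 d=4 new=(16,14) → add node 20 parent=8 cost=15

Parent of node 8: 4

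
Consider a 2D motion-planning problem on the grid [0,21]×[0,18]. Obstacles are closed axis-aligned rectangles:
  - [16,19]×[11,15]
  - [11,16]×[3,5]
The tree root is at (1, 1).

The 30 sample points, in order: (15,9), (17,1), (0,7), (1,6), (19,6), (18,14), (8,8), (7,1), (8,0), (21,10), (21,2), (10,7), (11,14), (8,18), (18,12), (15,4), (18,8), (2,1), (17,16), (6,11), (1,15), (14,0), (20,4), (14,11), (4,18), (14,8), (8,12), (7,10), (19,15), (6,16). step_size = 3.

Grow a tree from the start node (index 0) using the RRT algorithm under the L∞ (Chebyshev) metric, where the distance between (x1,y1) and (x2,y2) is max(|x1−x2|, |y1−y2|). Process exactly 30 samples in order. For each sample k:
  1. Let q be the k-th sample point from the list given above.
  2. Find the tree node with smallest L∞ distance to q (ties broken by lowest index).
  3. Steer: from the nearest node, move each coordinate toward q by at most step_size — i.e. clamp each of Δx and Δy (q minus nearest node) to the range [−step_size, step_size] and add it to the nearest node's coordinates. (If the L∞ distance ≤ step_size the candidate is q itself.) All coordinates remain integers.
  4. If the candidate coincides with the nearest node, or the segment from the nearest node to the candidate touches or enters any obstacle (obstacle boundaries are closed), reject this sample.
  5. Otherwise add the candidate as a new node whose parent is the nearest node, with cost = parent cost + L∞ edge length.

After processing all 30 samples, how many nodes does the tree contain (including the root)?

Node count: 22

1. q=(15,9) nearest=0 d=14 new=(4,4) → add node 1 parent=0 cost=3
2. q=(17,1) nearest=1 d=13 new=(7,1) → add node 2 parent=1 cost=6
3. q=(0,7) nearest=1 d=4 new=(1,7) → add node 3 parent=1 cost=6
4. q=(1,6) nearest=3 d=1 new=(1,6) → add node 4 parent=3 cost=7
5. q=(19,6) nearest=2 d=12 new=(10,4) → add node 5 parent=2 cost=9
6. q=(18,14) nearest=5 d=10 new=(13,7) → blocked by [11,16]×[3,5], reject
7. q=(8,8) nearest=1 d=4 new=(7,7) → add node 6 parent=1 cost=6
8. q=(7,1) nearest=2 d=0 → coincident, reject
9. q=(8,0) nearest=2 d=1 new=(8,0) → add node 7 parent=2 cost=7
10. q=(21,10) nearest=5 d=11 new=(13,7) → blocked by [11,16]×[3,5], reject
11. q=(21,2) nearest=5 d=11 new=(13,2) → blocked by [11,16]×[3,5], reject
12. q=(10,7) nearest=5 d=3 new=(10,7) → add node 8 parent=5 cost=12
13. q=(11,14) nearest=6 d=7 new=(10,10) → add node 9 parent=6 cost=9
14. q=(8,18) nearest=9 d=8 new=(8,13) → add node 10 parent=9 cost=12
15. q=(18,12) nearest=5 d=8 new=(13,7) → blocked by [11,16]×[3,5], reject
16. q=(15,4) nearest=5 d=5 new=(13,4) → blocked by [11,16]×[3,5], reject
17. q=(18,8) nearest=5 d=8 new=(13,7) → blocked by [11,16]×[3,5], reject
18. q=(2,1) nearest=0 d=1 new=(2,1) → add node 11 parent=0 cost=1
19. q=(17,16) nearest=9 d=7 new=(13,13) → add node 12 parent=9 cost=12
20. q=(6,11) nearest=10 d=2 new=(6,11) → add node 13 parent=10 cost=14
21. q=(1,15) nearest=13 d=5 new=(3,14) → add node 14 parent=13 cost=17
22. q=(14,0) nearest=5 d=4 new=(13,1) → blocked by [11,16]×[3,5], reject
23. q=(20,4) nearest=12 d=9 new=(16,10) → add node 15 parent=12 cost=15
24. q=(14,11) nearest=12 d=2 new=(14,11) → add node 16 parent=12 cost=14
25. q=(4,18) nearest=14 d=4 new=(4,17) → add node 17 parent=14 cost=20
26. q=(14,8) nearest=15 d=2 new=(14,8) → add node 18 parent=15 cost=17
27. q=(8,12) nearest=10 d=1 new=(8,12) → add node 19 parent=10 cost=13
28. q=(7,10) nearest=13 d=1 new=(7,10) → add node 20 parent=13 cost=15
29. q=(19,15) nearest=15 d=5 new=(19,13) → blocked by [16,19]×[11,15], reject
30. q=(6,16) nearest=17 d=2 new=(6,16) → add node 21 parent=17 cost=22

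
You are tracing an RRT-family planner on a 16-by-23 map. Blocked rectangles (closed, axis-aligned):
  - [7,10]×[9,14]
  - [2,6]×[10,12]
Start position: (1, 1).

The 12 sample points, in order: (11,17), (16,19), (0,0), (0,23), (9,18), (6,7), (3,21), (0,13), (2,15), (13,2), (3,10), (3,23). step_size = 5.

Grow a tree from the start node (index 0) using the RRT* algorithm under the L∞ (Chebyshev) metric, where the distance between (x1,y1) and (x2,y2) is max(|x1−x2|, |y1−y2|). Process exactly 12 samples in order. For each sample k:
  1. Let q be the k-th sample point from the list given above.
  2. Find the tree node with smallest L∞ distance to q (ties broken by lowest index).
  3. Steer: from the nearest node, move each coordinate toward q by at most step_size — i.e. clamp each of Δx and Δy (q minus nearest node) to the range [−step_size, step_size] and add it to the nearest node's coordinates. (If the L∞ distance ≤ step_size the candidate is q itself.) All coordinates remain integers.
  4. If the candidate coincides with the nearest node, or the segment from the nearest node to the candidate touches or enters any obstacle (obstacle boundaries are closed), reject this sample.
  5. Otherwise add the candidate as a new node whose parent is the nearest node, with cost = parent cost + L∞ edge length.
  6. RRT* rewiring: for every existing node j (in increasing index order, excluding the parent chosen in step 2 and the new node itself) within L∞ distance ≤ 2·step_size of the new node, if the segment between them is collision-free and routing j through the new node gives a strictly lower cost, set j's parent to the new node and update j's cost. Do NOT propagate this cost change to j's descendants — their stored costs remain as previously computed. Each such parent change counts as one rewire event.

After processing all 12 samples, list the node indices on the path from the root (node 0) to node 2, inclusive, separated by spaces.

1. q=(11,17) nearest=0 d=16 new=(6,6) → add node 1 parent=0 cost=5
2. q=(16,19) nearest=1 d=13 new=(11,11) → blocked by [7,10]×[9,14], reject
3. q=(0,0) nearest=0 d=1 new=(0,0) → add node 2 parent=0 cost=1
4. q=(0,23) nearest=1 d=17 new=(1,11) → blocked by [2,6]×[10,12], reject
5. q=(9,18) nearest=1 d=12 new=(9,11) → blocked by [7,10]×[9,14], reject
6. q=(6,7) nearest=1 d=1 new=(6,7) → add node 3 parent=1 cost=6
7. q=(3,21) nearest=3 d=14 new=(3,12) → blocked by [2,6]×[10,12], reject
8. q=(0,13) nearest=3 d=6 new=(1,12) → blocked by [2,6]×[10,12], reject
9. q=(2,15) nearest=3 d=8 new=(2,12) → blocked by [2,6]×[10,12], reject
10. q=(13,2) nearest=1 d=7 new=(11,2) → add node 4 parent=1 cost=10
11. q=(3,10) nearest=3 d=3 new=(3,10) → blocked by [2,6]×[10,12], reject
12. q=(3,23) nearest=3 d=16 new=(3,12) → blocked by [2,6]×[10,12], reject

Path: 0 2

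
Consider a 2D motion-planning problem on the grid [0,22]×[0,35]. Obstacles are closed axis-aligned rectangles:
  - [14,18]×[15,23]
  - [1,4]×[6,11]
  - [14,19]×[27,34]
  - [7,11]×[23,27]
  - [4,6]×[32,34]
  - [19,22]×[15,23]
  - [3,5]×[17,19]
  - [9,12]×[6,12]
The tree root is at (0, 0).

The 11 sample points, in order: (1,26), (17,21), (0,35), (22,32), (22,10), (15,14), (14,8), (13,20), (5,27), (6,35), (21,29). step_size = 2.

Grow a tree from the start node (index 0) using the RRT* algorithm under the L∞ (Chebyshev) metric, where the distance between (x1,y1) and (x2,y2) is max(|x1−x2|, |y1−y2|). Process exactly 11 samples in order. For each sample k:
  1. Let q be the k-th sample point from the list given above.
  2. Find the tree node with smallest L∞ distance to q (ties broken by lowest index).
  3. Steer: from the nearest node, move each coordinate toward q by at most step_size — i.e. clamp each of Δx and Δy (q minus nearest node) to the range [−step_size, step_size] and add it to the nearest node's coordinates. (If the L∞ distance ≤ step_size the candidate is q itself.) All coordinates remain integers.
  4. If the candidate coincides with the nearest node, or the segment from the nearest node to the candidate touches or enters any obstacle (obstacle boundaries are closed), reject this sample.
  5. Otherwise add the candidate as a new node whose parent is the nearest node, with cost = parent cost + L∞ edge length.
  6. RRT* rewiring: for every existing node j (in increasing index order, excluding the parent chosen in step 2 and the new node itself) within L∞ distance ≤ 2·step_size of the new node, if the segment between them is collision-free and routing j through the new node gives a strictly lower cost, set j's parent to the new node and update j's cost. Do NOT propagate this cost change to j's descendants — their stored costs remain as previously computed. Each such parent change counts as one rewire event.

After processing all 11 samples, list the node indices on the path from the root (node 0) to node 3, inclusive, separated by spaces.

Path: 0 1 2 3

1. q=(1,26) nearest=0 d=26 new=(1,2) → add node 1 parent=0 cost=2
2. q=(17,21) nearest=1 d=19 new=(3,4) → add node 2 parent=1 cost=4
3. q=(0,35) nearest=2 d=31 new=(1,6) → blocked by [1,4]×[6,11], reject
4. q=(22,32) nearest=2 d=28 new=(5,6) → add node 3 parent=2 cost=6
5. q=(22,10) nearest=3 d=17 new=(7,8) → add node 4 parent=3 cost=8
6. q=(15,14) nearest=4 d=8 new=(9,10) → blocked by [9,12]×[6,12], reject
7. q=(14,8) nearest=4 d=7 new=(9,8) → blocked by [9,12]×[6,12], reject
8. q=(13,20) nearest=4 d=12 new=(9,10) → blocked by [9,12]×[6,12], reject
9. q=(5,27) nearest=4 d=19 new=(5,10) → add node 5 parent=4 cost=10
10. q=(6,35) nearest=5 d=25 new=(6,12) → add node 6 parent=5 cost=12
11. q=(21,29) nearest=6 d=17 new=(8,14) → add node 7 parent=6 cost=14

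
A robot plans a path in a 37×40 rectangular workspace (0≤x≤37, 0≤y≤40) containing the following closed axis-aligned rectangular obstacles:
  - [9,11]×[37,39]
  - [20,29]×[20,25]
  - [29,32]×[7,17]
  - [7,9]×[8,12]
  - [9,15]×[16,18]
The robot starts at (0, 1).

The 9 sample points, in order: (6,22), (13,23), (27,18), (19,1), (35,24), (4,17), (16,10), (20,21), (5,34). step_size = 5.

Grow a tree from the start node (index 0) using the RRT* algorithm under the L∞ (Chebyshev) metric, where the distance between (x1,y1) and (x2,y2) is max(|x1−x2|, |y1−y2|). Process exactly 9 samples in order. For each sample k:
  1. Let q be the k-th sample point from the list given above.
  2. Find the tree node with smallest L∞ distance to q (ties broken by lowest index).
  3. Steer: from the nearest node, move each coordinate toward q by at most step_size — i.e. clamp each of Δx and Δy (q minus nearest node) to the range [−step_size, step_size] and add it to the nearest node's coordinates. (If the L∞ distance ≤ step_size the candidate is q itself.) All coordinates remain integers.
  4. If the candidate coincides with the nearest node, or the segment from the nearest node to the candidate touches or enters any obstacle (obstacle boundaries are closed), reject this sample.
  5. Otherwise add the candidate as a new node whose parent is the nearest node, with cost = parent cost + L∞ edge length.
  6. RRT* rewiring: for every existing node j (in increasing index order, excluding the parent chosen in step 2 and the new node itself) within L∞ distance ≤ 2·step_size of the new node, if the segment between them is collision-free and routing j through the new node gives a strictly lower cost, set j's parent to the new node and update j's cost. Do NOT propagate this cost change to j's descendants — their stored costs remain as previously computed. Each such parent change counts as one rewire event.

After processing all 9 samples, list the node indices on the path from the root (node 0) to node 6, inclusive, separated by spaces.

1. q=(6,22) nearest=0 d=21 new=(5,6) → add node 1 parent=0 cost=5
2. q=(13,23) nearest=1 d=17 new=(10,11) → blocked by [7,9]×[8,12], reject
3. q=(27,18) nearest=1 d=22 new=(10,11) → blocked by [7,9]×[8,12], reject
4. q=(19,1) nearest=1 d=14 new=(10,1) → add node 2 parent=1 cost=10
5. q=(35,24) nearest=2 d=25 new=(15,6) → add node 3 parent=2 cost=15
6. q=(4,17) nearest=1 d=11 new=(4,11) → add node 4 parent=1 cost=10
7. q=(16,10) nearest=3 d=4 new=(16,10) → add node 5 parent=3 cost=19
8. q=(20,21) nearest=5 d=11 new=(20,15) → add node 6 parent=5 cost=24
9. q=(5,34) nearest=6 d=19 new=(15,20) → add node 7 parent=6 cost=29

Path: 0 1 2 3 5 6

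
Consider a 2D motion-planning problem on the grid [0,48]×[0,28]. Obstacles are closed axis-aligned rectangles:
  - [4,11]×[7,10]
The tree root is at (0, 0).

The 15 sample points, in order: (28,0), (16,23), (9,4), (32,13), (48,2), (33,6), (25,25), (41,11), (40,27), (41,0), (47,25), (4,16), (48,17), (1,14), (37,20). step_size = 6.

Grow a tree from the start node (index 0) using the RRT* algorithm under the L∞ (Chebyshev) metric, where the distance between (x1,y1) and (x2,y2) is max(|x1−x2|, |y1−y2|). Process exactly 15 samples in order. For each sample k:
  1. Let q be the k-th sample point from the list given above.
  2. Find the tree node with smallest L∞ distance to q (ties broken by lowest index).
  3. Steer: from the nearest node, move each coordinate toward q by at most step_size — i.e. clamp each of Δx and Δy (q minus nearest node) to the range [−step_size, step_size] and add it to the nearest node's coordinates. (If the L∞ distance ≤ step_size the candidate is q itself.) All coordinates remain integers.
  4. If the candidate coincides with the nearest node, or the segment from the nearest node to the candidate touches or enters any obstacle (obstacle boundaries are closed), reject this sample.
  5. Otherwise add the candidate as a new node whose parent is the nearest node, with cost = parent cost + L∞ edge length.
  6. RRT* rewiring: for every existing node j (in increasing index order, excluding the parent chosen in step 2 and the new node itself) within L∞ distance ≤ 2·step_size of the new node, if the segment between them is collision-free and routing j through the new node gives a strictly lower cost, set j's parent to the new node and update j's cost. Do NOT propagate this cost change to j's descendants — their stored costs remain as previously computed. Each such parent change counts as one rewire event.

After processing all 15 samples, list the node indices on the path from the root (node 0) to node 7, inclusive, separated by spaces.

Path: 0 2 3 4 7

1. q=(28,0) nearest=0 d=28 new=(6,0) → add node 1 parent=0 cost=6
2. q=(16,23) nearest=0 d=23 new=(6,6) → add node 2 parent=0 cost=6
3. q=(9,4) nearest=2 d=3 new=(9,4) → add node 3 parent=2 cost=9
4. q=(32,13) nearest=3 d=23 new=(15,10) → add node 4 parent=3 cost=15
5. q=(48,2) nearest=4 d=33 new=(21,4) → add node 5 parent=4 cost=21
6. q=(33,6) nearest=5 d=12 new=(27,6) → add node 6 parent=5 cost=27
7. q=(25,25) nearest=4 d=15 new=(21,16) → add node 7 parent=4 cost=21
8. q=(41,11) nearest=6 d=14 new=(33,11) → add node 8 parent=6 cost=33
9. q=(40,27) nearest=8 d=16 new=(39,17) → add node 9 parent=8 cost=39
10. q=(41,0) nearest=8 d=11 new=(39,5) → add node 10 parent=8 cost=39
11. q=(47,25) nearest=9 d=8 new=(45,23) → add node 11 parent=9 cost=45
12. q=(4,16) nearest=2 d=10 new=(4,12) → blocked by [4,11]×[7,10], reject
13. q=(48,17) nearest=11 d=6 new=(48,17) → add node 12 parent=11 cost=51
14. q=(1,14) nearest=2 d=8 new=(1,12) → blocked by [4,11]×[7,10], reject
15. q=(37,20) nearest=9 d=3 new=(37,20) → add node 13 parent=9 cost=42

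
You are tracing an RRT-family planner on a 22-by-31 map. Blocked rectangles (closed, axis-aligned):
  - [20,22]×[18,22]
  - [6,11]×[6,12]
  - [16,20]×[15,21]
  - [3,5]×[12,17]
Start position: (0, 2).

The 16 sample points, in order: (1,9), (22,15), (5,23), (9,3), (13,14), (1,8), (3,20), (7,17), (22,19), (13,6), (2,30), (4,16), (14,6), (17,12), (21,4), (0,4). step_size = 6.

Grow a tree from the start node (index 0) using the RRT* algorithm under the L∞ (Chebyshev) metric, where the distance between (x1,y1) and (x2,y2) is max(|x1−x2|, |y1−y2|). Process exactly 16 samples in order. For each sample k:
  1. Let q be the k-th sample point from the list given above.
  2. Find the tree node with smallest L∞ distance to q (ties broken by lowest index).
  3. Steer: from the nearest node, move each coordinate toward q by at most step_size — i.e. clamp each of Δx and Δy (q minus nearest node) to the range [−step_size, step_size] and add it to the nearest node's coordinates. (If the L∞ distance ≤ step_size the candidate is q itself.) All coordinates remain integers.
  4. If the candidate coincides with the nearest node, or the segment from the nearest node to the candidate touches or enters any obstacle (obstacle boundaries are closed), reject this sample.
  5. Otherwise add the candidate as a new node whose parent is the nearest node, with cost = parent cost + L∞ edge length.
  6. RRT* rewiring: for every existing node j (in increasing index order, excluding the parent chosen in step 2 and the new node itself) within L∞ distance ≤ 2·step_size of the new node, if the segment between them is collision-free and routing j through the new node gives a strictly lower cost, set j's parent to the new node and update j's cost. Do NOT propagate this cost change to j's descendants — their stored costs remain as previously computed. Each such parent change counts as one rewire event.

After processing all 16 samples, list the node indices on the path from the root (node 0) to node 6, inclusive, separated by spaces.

1. q=(1,9) nearest=0 d=7 new=(1,8) → add node 1 parent=0 cost=6
2. q=(22,15) nearest=1 d=21 new=(7,14) → blocked by [3,5]×[12,17], reject
3. q=(5,23) nearest=1 d=15 new=(5,14) → blocked by [3,5]×[12,17], reject
4. q=(9,3) nearest=1 d=8 new=(7,3) → add node 2 parent=1 cost=12
5. q=(13,14) nearest=2 d=11 new=(13,9) → blocked by [6,11]×[6,12], reject
6. q=(1,8) nearest=1 d=0 → coincident, reject
7. q=(3,20) nearest=1 d=12 new=(3,14) → blocked by [3,5]×[12,17], reject
8. q=(7,17) nearest=1 d=9 new=(7,14) → blocked by [3,5]×[12,17], reject
9. q=(22,19) nearest=2 d=16 new=(13,9) → blocked by [6,11]×[6,12], reject
10. q=(13,6) nearest=2 d=6 new=(13,6) → add node 3 parent=2 cost=18
11. q=(2,30) nearest=1 d=22 new=(2,14) → add node 4 parent=1 cost=12
12. q=(4,16) nearest=4 d=2 new=(4,16) → blocked by [3,5]×[12,17], reject
13. q=(14,6) nearest=3 d=1 new=(14,6) → add node 5 parent=3 cost=19
14. q=(17,12) nearest=3 d=6 new=(17,12) → add node 6 parent=3 cost=24
15. q=(21,4) nearest=5 d=7 new=(20,4) → add node 7 parent=5 cost=25
16. q=(0,4) nearest=0 d=2 new=(0,4) → add node 8 parent=0 cost=2; rewire 2→8 (9<12)

Path: 0 8 2 3 6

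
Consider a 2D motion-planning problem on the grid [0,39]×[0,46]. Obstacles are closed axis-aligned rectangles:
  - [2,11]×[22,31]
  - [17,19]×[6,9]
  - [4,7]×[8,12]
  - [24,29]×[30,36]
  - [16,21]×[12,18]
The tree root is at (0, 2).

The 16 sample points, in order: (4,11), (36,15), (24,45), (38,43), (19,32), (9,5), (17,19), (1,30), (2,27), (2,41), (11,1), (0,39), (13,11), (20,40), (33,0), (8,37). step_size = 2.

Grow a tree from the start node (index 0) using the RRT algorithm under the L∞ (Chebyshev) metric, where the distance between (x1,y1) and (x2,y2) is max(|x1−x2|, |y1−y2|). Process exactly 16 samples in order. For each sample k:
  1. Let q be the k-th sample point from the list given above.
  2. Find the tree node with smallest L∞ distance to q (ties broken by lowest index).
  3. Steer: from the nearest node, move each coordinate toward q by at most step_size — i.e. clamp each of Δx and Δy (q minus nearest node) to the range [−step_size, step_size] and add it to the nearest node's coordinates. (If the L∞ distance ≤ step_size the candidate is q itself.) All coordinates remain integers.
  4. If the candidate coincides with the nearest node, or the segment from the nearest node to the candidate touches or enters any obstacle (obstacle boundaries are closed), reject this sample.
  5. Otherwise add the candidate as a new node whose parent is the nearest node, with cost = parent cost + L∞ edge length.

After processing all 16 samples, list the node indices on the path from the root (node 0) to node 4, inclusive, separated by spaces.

1. q=(4,11) nearest=0 d=9 new=(2,4) → add node 1 parent=0 cost=2
2. q=(36,15) nearest=1 d=34 new=(4,6) → add node 2 parent=1 cost=4
3. q=(24,45) nearest=2 d=39 new=(6,8) → blocked by [4,7]×[8,12], reject
4. q=(38,43) nearest=2 d=37 new=(6,8) → blocked by [4,7]×[8,12], reject
5. q=(19,32) nearest=2 d=26 new=(6,8) → blocked by [4,7]×[8,12], reject
6. q=(9,5) nearest=2 d=5 new=(6,5) → add node 3 parent=2 cost=6
7. q=(17,19) nearest=2 d=13 new=(6,8) → blocked by [4,7]×[8,12], reject
8. q=(1,30) nearest=2 d=24 new=(2,8) → add node 4 parent=2 cost=6
9. q=(2,27) nearest=4 d=19 new=(2,10) → add node 5 parent=4 cost=8
10. q=(2,41) nearest=5 d=31 new=(2,12) → add node 6 parent=5 cost=10
11. q=(11,1) nearest=3 d=5 new=(8,3) → add node 7 parent=3 cost=8
12. q=(0,39) nearest=6 d=27 new=(0,14) → add node 8 parent=6 cost=12
13. q=(13,11) nearest=3 d=7 new=(8,7) → add node 9 parent=3 cost=8
14. q=(20,40) nearest=8 d=26 new=(2,16) → add node 10 parent=8 cost=14
15. q=(33,0) nearest=7 d=25 new=(10,1) → add node 11 parent=7 cost=10
16. q=(8,37) nearest=10 d=21 new=(4,18) → add node 12 parent=10 cost=16

Path: 0 1 2 4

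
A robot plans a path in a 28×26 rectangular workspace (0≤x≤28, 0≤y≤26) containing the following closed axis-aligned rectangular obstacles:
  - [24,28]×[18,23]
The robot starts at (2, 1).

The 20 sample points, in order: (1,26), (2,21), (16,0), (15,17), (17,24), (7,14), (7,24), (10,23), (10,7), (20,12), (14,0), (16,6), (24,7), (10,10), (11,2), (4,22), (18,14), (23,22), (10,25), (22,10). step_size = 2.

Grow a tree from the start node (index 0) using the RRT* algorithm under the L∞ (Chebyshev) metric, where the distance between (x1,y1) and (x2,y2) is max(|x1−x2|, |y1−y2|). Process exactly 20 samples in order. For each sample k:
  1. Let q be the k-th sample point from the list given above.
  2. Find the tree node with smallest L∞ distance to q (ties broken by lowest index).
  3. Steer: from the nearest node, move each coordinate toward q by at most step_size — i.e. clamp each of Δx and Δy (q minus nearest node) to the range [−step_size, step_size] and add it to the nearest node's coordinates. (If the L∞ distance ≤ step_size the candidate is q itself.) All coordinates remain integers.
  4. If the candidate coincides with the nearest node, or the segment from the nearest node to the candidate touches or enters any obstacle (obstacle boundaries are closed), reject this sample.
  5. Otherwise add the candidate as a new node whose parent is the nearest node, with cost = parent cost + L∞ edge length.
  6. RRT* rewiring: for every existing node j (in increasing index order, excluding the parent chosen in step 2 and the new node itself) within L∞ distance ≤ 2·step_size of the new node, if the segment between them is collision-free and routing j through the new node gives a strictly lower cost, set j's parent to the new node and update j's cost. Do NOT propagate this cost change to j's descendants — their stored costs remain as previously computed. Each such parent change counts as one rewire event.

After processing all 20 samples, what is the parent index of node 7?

1. q=(1,26) nearest=0 d=25 new=(1,3) → add node 1 parent=0 cost=2
2. q=(2,21) nearest=1 d=18 new=(2,5) → add node 2 parent=1 cost=4
3. q=(16,0) nearest=0 d=14 new=(4,0) → add node 3 parent=0 cost=2
4. q=(15,17) nearest=2 d=13 new=(4,7) → add node 4 parent=2 cost=6
5. q=(17,24) nearest=4 d=17 new=(6,9) → add node 5 parent=4 cost=8
6. q=(7,14) nearest=5 d=5 new=(7,11) → add node 6 parent=5 cost=10
7. q=(7,24) nearest=6 d=13 new=(7,13) → add node 7 parent=6 cost=12
8. q=(10,23) nearest=7 d=10 new=(9,15) → add node 8 parent=7 cost=14
9. q=(10,7) nearest=5 d=4 new=(8,7) → add node 9 parent=5 cost=10
10. q=(20,12) nearest=8 d=11 new=(11,13) → add node 10 parent=8 cost=16
11. q=(14,0) nearest=9 d=7 new=(10,5) → add node 11 parent=9 cost=12
12. q=(16,6) nearest=11 d=6 new=(12,6) → add node 12 parent=11 cost=14
13. q=(24,7) nearest=12 d=12 new=(14,7) → add node 13 parent=12 cost=16
14. q=(10,10) nearest=6 d=3 new=(9,10) → add node 14 parent=6 cost=12; rewire 10→14 (15<16)
15. q=(11,2) nearest=11 d=3 new=(11,3) → add node 15 parent=11 cost=14
16. q=(4,22) nearest=8 d=7 new=(7,17) → add node 16 parent=8 cost=16
17. q=(18,14) nearest=10 d=7 new=(13,14) → add node 17 parent=10 cost=17
18. q=(23,22) nearest=17 d=10 new=(15,16) → add node 18 parent=17 cost=19
19. q=(10,25) nearest=16 d=8 new=(9,19) → add node 19 parent=16 cost=18
20. q=(22,10) nearest=18 d=7 new=(17,14) → add node 20 parent=18 cost=21

Parent of node 7: 6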